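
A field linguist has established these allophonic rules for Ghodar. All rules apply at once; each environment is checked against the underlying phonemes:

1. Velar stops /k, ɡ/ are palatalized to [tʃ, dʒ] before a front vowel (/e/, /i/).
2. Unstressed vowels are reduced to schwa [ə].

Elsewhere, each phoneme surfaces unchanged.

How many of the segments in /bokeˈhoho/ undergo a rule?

4

Segments that undergo a rule: /o/ → [ə] (rule 2); /k/ → [tʃ] (rule 1); /e/ → [ə] (rule 2); /o/ → [ə] (rule 2).
All other segments surface unchanged.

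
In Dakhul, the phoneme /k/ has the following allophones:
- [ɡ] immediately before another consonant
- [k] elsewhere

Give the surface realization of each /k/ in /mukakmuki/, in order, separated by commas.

Occurrence 1 (position 3): no conditioning environment matches → elsewhere allophone [k].
Occurrence 2 (position 5): immediately before another consonant → [ɡ].
Occurrence 3 (position 8): no conditioning environment matches → elsewhere allophone [k].

[k], [ɡ], [k]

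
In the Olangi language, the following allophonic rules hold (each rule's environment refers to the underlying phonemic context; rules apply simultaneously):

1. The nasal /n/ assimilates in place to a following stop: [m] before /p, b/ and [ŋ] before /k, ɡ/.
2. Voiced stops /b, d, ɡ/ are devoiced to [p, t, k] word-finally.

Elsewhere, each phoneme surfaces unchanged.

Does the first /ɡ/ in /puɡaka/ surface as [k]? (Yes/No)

No

/ɡ/ (between /u/ and /a/): rule 2 targets it, but not word-finally → unchanged [ɡ].
The actual realization is [ɡ], not [k].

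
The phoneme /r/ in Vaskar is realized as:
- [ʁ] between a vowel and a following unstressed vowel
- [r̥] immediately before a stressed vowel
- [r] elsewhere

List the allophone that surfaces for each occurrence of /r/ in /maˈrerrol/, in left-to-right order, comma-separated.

[r̥], [r], [r]

Occurrence 1 (position 3): immediately before a stressed vowel → [r̥].
Occurrence 2 (position 5): no conditioning environment matches → elsewhere allophone [r].
Occurrence 3 (position 6): no conditioning environment matches → elsewhere allophone [r].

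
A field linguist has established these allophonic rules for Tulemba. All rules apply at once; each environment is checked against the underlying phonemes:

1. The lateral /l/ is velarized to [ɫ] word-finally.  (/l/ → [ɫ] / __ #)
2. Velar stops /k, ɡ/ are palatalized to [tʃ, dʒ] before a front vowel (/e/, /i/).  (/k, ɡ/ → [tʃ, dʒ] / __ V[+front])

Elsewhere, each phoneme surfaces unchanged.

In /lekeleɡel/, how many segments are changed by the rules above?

3

Segments that undergo a rule: /k/ → [tʃ] (rule 2); /ɡ/ → [dʒ] (rule 2); /l/ → [ɫ] (rule 1).
All other segments surface unchanged.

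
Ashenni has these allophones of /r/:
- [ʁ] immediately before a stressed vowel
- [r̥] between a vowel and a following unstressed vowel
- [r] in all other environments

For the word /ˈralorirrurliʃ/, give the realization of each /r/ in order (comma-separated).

Occurrence 1 (position 1): immediately before a stressed vowel → [ʁ].
Occurrence 2 (position 5): between a vowel and a following unstressed vowel → [r̥].
Occurrence 3 (position 7): no conditioning environment matches → elsewhere allophone [r].
Occurrence 4 (position 8): no conditioning environment matches → elsewhere allophone [r].
Occurrence 5 (position 10): no conditioning environment matches → elsewhere allophone [r].

[ʁ], [r̥], [r], [r], [r]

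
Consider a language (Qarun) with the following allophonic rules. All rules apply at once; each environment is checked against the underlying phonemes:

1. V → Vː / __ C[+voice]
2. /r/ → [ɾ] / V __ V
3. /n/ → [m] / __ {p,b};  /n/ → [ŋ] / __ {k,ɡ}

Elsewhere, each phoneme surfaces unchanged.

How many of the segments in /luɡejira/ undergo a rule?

Segments that undergo a rule: /u/ → [uː] (rule 1); /e/ → [eː] (rule 1); /i/ → [iː] (rule 1); /r/ → [ɾ] (rule 2).
All other segments surface unchanged.

4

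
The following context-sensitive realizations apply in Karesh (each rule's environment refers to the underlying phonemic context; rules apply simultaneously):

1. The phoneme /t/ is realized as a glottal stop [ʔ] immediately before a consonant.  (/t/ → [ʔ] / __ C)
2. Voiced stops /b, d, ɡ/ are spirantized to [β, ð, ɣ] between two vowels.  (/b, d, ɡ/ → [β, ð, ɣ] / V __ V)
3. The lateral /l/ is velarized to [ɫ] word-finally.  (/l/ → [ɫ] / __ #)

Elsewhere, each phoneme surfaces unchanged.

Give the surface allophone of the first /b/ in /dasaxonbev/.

[b]

/b/ (between /n/ and /e/) is in the target of rule 2 but the environment (between two vowels) is not met → [b].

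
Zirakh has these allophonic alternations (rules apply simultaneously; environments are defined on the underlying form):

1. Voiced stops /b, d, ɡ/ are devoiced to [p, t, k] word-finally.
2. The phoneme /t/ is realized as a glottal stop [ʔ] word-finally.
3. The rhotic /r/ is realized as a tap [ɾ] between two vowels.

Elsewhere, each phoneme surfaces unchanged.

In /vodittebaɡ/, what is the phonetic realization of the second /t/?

[t]

/t/ (between /t/ and /e/) fails the environment for rule 2, so it stays [t].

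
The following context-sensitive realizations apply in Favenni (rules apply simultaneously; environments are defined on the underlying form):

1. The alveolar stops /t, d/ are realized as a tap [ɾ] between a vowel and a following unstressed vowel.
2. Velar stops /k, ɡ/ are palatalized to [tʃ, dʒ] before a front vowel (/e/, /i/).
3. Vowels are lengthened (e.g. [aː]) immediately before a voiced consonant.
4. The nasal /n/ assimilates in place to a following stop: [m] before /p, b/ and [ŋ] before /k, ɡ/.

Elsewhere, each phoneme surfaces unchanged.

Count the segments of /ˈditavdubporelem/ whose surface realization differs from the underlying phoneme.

Segments that undergo a rule: /t/ → [ɾ] (rule 1); /a/ → [aː] (rule 3); /u/ → [uː] (rule 3); /o/ → [oː] (rule 3); /e/ → [eː] (rule 3); /e/ → [eː] (rule 3).
All other segments surface unchanged.

6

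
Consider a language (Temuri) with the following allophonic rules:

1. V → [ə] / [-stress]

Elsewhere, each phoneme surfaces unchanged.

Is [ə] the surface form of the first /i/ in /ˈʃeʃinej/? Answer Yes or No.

/i/ (between /ʃ/ and /n/) occurs in an unstressed syllable → [ə] by rule 1.
The actual realization is [ə], which matches [ə].

Yes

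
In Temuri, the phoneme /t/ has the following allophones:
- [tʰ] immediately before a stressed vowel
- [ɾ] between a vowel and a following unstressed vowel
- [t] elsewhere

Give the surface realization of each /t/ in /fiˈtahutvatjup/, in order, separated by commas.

Occurrence 1 (position 3): immediately before a stressed vowel → [tʰ].
Occurrence 2 (position 7): no conditioning environment matches → elsewhere allophone [t].
Occurrence 3 (position 10): no conditioning environment matches → elsewhere allophone [t].

[tʰ], [t], [t]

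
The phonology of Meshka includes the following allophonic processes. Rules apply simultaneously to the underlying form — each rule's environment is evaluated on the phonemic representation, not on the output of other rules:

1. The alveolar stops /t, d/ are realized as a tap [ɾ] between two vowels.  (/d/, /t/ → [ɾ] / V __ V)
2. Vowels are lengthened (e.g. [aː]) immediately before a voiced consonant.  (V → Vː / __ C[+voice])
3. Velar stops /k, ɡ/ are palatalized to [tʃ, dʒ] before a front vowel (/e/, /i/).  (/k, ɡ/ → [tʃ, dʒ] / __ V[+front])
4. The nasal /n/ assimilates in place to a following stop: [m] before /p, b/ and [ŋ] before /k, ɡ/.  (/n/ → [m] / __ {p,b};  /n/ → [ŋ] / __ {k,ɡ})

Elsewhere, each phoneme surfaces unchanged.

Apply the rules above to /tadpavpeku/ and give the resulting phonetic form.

[taːdpaːvpeku]

/t/ (word-initial): rule 1 targets it, but not between two vowels → unchanged [t].
Rule 2 applies to /a/ (between /t/ and /d/: before a voiced consonant) → [aː].
/d/ (between /a/ and /p/): rule 1 targets it, but not between two vowels → unchanged [d].
/p/ stays [p].
Rule 2 applies to /a/ (between /p/ and /v/: before a voiced consonant) → [aː].
/v/ (between /a/ and /p/): no rule targets it → [v].
/p/ (between /v/ and /e/): no rule targets it → [p].
/e/ (between /p/ and /k/) is in the target of rule 2 but the environment (before a voiced consonant) is not met → [e].
/k/ (between /e/ and /u/) fails the environment for rule 3, so it stays [k].
/u/ (word-final) is in the target of rule 2 but the environment (before a voiced consonant) is not met → [u].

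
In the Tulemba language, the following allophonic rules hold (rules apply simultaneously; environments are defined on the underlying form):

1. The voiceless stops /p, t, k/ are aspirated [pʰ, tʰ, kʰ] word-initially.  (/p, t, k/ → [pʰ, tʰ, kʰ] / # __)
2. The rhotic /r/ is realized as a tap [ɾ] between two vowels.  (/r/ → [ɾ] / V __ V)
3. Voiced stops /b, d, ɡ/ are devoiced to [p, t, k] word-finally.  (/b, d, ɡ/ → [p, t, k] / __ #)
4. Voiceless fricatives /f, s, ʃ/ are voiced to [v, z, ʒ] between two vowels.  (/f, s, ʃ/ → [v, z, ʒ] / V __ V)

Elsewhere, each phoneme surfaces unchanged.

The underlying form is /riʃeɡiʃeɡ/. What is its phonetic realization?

/r/ — word-initial; rule 2 does not apply here → [r].
/i/ — not in any rule's target class → [i].
/ʃ/ — between /i/ and /e/, between two vowels — surfaces as [ʒ] (rule 4).
/e/ stays [e].
/ɡ/ (between /e/ and /i/) is in the target of rule 3 but the environment (word-finally) is not met → [ɡ].
/i/ stays [i].
/ʃ/ meets the environment for rule 4 (between two vowels) → [ʒ].
/e/ (between /ʃ/ and /ɡ/) is unaffected → [e].
/ɡ/ (word-final): word-finally, so rule 3 applies → [k].

[riʒeɡiʒek]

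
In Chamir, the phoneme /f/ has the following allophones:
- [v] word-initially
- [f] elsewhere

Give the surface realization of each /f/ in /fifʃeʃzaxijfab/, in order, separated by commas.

Occurrence 1 (position 1): word-initially → [v].
Occurrence 2 (position 3): no conditioning environment matches → elsewhere allophone [f].
Occurrence 3 (position 12): no conditioning environment matches → elsewhere allophone [f].

[v], [f], [f]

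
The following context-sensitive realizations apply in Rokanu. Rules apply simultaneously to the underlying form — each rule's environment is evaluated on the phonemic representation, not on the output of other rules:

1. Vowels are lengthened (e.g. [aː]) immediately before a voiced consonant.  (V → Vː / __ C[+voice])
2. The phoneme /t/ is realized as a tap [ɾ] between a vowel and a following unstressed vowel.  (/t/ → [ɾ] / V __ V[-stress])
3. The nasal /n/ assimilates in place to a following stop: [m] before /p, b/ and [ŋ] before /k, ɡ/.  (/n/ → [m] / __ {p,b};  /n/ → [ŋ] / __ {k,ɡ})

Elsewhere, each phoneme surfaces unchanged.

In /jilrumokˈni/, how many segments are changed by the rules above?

Segments that undergo a rule: /i/ → [iː] (rule 1); /u/ → [uː] (rule 1).
All other segments surface unchanged.

2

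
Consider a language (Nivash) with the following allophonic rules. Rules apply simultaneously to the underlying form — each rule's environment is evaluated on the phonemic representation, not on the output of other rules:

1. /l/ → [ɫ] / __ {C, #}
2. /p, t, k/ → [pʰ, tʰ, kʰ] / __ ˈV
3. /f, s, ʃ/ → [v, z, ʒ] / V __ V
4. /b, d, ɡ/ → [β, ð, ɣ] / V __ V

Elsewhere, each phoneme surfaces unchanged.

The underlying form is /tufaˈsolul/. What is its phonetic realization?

[tuvaˈzoluɫ]

/t/ (word-initial) is in the target of rule 2 but the environment (immediately before a stressed vowel) is not met → [t].
/u/ stays [u].
/f/ (between /u/ and /a/) occurs between two vowels → [v] by rule 3.
/a/ — not in any rule's target class → [a].
/s/ — between /a/ and /o/, between two vowels — surfaces as [z] (rule 3).
/o/ — not in any rule's target class → [o].
/l/ — between /o/ and /u/; rule 1 does not apply here → [l].
/u/ stays [u].
/l/ — word-final, word-finally or immediately before a consonant — surfaces as [ɫ] (rule 1).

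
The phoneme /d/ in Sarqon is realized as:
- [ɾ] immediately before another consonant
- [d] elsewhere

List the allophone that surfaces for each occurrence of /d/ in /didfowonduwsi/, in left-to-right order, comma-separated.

Occurrence 1 (position 1): no conditioning environment matches → elsewhere allophone [d].
Occurrence 2 (position 3): immediately before another consonant → [ɾ].
Occurrence 3 (position 9): no conditioning environment matches → elsewhere allophone [d].

[d], [ɾ], [d]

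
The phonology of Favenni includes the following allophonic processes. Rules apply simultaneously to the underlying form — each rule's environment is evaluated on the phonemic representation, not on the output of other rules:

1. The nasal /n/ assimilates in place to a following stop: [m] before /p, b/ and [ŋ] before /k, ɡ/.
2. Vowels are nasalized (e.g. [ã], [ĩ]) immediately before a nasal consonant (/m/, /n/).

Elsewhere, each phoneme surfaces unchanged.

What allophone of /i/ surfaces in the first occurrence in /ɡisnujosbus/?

[i]

/i/ (between /ɡ/ and /s/): rule 2 targets it, but not before a nasal consonant → unchanged [i].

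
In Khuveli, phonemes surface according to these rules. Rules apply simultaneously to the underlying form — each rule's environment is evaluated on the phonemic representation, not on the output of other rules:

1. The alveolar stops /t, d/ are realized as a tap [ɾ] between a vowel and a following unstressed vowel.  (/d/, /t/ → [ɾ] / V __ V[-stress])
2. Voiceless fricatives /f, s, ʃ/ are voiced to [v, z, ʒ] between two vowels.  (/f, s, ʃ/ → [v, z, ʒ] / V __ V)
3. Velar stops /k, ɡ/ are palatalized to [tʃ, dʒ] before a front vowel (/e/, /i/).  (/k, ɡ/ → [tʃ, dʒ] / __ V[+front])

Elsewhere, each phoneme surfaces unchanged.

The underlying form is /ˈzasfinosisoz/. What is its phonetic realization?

[ˈzasfinozizoz]

/z/ stays [z].
/a/ (between /z/ and /s/): no rule targets it → [a].
/s/ (between /a/ and /f/): rule 2 targets it, but not between two vowels → unchanged [s].
/f/ (between /s/ and /i/): rule 2 targets it, but not between two vowels → unchanged [f].
/i/ (between /f/ and /n/): no rule targets it → [i].
/n/ — not in any rule's target class → [n].
/o/ (between /n/ and /s/) is unaffected → [o].
/s/ — between /o/ and /i/, between two vowels — surfaces as [z] (rule 2).
/i/ stays [i].
/s/ (between /i/ and /o/) occurs between two vowels → [z] by rule 2.
/o/ — not in any rule's target class → [o].
/z/ (word-final): no rule targets it → [z].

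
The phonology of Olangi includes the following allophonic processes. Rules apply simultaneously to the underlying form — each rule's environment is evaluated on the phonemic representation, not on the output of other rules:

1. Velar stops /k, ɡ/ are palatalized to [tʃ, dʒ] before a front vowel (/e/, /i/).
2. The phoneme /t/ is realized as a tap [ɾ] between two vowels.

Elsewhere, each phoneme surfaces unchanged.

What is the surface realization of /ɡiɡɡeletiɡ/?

[dʒiɡdʒeleɾiɡ]

/ɡ/ (word-initial) occurs before a front vowel → [dʒ] by rule 1.
/ɡ/ (between /i/ and /ɡ/) is in the target of rule 1 but the environment (before a front vowel) is not met → [ɡ].
/ɡ/ (between /ɡ/ and /e/): before a front vowel, so rule 1 applies → [dʒ].
/t/ (between /e/ and /i/): between two vowels, so rule 2 applies → [ɾ].
/ɡ/ (word-final) fails the environment for rule 1, so it stays [ɡ].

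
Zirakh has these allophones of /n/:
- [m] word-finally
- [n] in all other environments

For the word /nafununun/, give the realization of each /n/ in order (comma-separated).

Occurrence 1 (position 1): no conditioning environment matches → elsewhere allophone [n].
Occurrence 2 (position 5): no conditioning environment matches → elsewhere allophone [n].
Occurrence 3 (position 7): no conditioning environment matches → elsewhere allophone [n].
Occurrence 4 (position 9): word-finally → [m].

[n], [n], [n], [m]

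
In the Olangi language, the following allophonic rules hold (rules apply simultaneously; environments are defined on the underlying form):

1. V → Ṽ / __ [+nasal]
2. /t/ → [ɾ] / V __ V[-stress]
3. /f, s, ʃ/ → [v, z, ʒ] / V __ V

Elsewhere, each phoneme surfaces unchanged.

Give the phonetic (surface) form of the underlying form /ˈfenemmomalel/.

[ˈfẽnẽmmõmalel]

/f/ (word-initial): rule 3 targets it, but not between two vowels → unchanged [f].
Rule 1 applies to /e/ (between /f/ and /n/: before a nasal consonant) → [ẽ].
/n/ (between /e/ and /e/): no rule targets it → [n].
/e/ meets the environment for rule 1 (before a nasal consonant) → [ẽ].
/m/ (between /e/ and /m/) is unaffected → [m].
/m/ (between /m/ and /o/) is unaffected → [m].
/o/ (between /m/ and /m/) occurs before a nasal consonant → [õ] by rule 1.
/m/ (between /o/ and /a/): no rule targets it → [m].
/a/ (between /m/ and /l/) fails the environment for rule 1, so it stays [a].
/l/ stays [l].
/e/ (between /l/ and /l/): rule 1 targets it, but not before a nasal consonant → unchanged [e].
/l/ (word-final) is unaffected → [l].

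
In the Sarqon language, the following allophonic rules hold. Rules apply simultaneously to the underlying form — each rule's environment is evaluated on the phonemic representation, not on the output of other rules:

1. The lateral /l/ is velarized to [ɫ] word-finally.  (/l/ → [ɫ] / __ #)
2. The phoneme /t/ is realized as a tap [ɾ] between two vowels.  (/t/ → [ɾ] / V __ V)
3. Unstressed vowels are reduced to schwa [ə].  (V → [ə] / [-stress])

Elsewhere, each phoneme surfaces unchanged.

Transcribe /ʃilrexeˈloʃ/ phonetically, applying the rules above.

[ʃəlrəxəˈloʃ]

/ʃ/ (word-initial) is unaffected → [ʃ].
/i/ — between /ʃ/ and /l/, in an unstressed syllable — surfaces as [ə] (rule 3).
/l/ (between /i/ and /r/) fails the environment for rule 1, so it stays [l].
/r/ (between /l/ and /e/) is unaffected → [r].
/e/ (between /r/ and /x/): in an unstressed syllable, so rule 3 applies → [ə].
/x/ (between /e/ and /e/) is unaffected → [x].
/e/ (between /x/ and /l/): in an unstressed syllable, so rule 3 applies → [ə].
/l/ — between /e/ and /o/; rule 1 does not apply here → [l].
/o/ (between /l/ and /ʃ/) fails the environment for rule 3, so it stays [o].
/ʃ/ — not in any rule's target class → [ʃ].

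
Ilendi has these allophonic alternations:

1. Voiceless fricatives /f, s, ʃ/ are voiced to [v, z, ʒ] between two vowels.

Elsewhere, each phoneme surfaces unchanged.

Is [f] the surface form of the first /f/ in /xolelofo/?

No

/f/ (between /o/ and /o/) occurs between two vowels → [v] by rule 1.
The actual realization is [v], not [f].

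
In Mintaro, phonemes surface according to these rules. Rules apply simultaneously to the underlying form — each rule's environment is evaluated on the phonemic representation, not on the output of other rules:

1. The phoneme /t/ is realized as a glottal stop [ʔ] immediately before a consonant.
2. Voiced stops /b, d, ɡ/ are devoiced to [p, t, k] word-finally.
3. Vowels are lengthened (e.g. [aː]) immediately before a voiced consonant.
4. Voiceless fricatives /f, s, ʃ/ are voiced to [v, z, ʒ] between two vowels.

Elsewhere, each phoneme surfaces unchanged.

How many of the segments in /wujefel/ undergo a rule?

Segments that undergo a rule: /u/ → [uː] (rule 3); /f/ → [v] (rule 4); /e/ → [eː] (rule 3).
All other segments surface unchanged.

3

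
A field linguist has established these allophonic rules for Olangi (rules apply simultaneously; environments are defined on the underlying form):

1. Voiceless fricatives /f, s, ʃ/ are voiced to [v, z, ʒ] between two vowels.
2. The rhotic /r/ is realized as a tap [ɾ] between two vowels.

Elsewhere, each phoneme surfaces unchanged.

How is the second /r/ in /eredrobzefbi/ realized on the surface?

/r/ (between /d/ and /o/): rule 2 targets it, but not between two vowels → unchanged [r].

[r]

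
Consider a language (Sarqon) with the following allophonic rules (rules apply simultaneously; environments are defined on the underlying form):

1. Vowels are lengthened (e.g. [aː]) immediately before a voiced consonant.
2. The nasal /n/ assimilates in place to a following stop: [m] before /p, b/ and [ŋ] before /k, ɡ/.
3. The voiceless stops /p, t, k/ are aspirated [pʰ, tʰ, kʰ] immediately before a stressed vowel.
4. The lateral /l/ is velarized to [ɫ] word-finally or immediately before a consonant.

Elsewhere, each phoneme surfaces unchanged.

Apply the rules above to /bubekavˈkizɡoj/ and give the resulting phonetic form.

[buːbekaːvˈkʰiːzɡoːj]

/u/ (between /b/ and /b/): before a voiced consonant, so rule 1 applies → [uː].
/e/ (between /b/ and /k/) fails the environment for rule 1, so it stays [e].
/k/ (between /e/ and /a/): rule 3 targets it, but not immediately before a stressed vowel → unchanged [k].
/a/ (between /k/ and /v/): before a voiced consonant, so rule 1 applies → [aː].
/k/ (between /v/ and /i/): immediately before a stressed vowel, so rule 3 applies → [kʰ].
/i/ meets the environment for rule 1 (before a voiced consonant) → [iː].
/o/ — between /ɡ/ and /j/, before a voiced consonant — surfaces as [oː] (rule 1).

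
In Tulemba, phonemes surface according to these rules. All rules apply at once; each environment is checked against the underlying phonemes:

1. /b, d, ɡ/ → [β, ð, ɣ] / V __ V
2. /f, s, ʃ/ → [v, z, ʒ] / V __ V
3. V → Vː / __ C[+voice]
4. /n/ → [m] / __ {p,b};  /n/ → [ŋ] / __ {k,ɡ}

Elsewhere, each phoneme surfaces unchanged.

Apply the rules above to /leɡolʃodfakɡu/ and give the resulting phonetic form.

[leːɣoːlʃoːdfakɡu]

/e/ (between /l/ and /ɡ/) occurs before a voiced consonant → [eː] by rule 3.
/ɡ/ — between /e/ and /o/, between two vowels — surfaces as [ɣ] (rule 1).
/o/ — between /ɡ/ and /l/, before a voiced consonant — surfaces as [oː] (rule 3).
/ʃ/ — between /l/ and /o/; rule 2 does not apply here → [ʃ].
/o/ (between /ʃ/ and /d/) occurs before a voiced consonant → [oː] by rule 3.
/d/ (between /o/ and /f/): rule 1 targets it, but not between two vowels → unchanged [d].
/f/ (between /d/ and /a/) fails the environment for rule 2, so it stays [f].
/a/ (between /f/ and /k/) is in the target of rule 3 but the environment (before a voiced consonant) is not met → [a].
/ɡ/ (between /k/ and /u/) is in the target of rule 1 but the environment (between two vowels) is not met → [ɡ].
/u/ (word-final) is in the target of rule 3 but the environment (before a voiced consonant) is not met → [u].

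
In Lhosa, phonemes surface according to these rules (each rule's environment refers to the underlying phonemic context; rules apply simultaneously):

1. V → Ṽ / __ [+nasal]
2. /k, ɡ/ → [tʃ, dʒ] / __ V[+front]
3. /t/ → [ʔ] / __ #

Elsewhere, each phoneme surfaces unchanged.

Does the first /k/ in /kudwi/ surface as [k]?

/k/ (word-initial) fails the environment for rule 2, so it stays [k].
The actual realization is [k], which matches [k].

Yes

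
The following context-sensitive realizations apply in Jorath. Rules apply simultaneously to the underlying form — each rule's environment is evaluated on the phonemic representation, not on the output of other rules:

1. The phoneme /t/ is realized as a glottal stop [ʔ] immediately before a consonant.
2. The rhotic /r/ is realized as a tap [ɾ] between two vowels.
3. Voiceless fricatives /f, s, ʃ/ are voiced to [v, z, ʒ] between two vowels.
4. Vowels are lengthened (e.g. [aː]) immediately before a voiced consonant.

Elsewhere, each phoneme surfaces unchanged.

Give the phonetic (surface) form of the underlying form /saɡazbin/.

/s/ (word-initial) fails the environment for rule 3, so it stays [s].
/a/ — between /s/ and /ɡ/, before a voiced consonant — surfaces as [aː] (rule 4).
/ɡ/ (between /a/ and /a/) is unaffected → [ɡ].
/a/ meets the environment for rule 4 (before a voiced consonant) → [aː].
/z/ (between /a/ and /b/) is unaffected → [z].
/b/ — not in any rule's target class → [b].
/i/ (between /b/ and /n/) occurs before a voiced consonant → [iː] by rule 4.
/n/ — not in any rule's target class → [n].

[saːɡaːzbiːn]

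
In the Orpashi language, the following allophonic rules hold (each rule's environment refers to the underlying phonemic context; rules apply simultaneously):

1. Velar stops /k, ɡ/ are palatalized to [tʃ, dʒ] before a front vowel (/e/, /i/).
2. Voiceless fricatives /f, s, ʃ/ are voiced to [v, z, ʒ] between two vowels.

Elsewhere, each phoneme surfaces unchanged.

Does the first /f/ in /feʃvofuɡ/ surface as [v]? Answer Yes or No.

No

/f/ (word-initial): rule 2 targets it, but not between two vowels → unchanged [f].
The actual realization is [f], not [v].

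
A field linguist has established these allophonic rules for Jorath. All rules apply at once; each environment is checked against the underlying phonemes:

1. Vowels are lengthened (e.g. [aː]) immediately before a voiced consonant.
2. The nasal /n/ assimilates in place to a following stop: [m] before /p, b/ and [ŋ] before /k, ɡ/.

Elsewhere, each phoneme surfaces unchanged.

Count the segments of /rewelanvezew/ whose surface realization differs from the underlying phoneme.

5

Segments that undergo a rule: /e/ → [eː] (rule 1); /e/ → [eː] (rule 1); /a/ → [aː] (rule 1); /e/ → [eː] (rule 1); /e/ → [eː] (rule 1).
All other segments surface unchanged.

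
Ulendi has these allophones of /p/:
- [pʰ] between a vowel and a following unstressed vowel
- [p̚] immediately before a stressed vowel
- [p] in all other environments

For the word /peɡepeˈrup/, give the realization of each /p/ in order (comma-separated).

[p], [pʰ], [p]

Occurrence 1 (position 1): no conditioning environment matches → elsewhere allophone [p].
Occurrence 2 (position 5): between a vowel and a following unstressed vowel → [pʰ].
Occurrence 3 (position 9): no conditioning environment matches → elsewhere allophone [p].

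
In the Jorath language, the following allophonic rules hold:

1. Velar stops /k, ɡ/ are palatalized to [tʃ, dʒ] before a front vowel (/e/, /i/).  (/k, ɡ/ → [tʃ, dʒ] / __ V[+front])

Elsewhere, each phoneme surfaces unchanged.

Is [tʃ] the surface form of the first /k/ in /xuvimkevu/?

/k/ meets the environment for rule 1 (before a front vowel) → [tʃ].
The actual realization is [tʃ], which matches [tʃ].

Yes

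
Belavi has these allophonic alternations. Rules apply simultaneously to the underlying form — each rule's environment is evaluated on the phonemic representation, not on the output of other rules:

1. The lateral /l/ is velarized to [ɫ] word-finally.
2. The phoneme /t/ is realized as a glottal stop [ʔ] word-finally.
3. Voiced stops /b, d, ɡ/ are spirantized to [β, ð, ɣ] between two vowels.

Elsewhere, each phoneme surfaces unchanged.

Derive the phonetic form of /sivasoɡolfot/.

[sivasoɣolfoʔ]

/s/ — not in any rule's target class → [s].
/i/ — not in any rule's target class → [i].
/v/ — not in any rule's target class → [v].
/a/ stays [a].
/s/ stays [s].
/o/ (between /s/ and /ɡ/) is unaffected → [o].
/ɡ/ (between /o/ and /o/): between two vowels, so rule 3 applies → [ɣ].
/o/ stays [o].
/l/ — between /o/ and /f/; rule 1 does not apply here → [l].
/f/ — not in any rule's target class → [f].
/o/ (between /f/ and /t/) is unaffected → [o].
/t/ meets the environment for rule 2 (word-finally) → [ʔ].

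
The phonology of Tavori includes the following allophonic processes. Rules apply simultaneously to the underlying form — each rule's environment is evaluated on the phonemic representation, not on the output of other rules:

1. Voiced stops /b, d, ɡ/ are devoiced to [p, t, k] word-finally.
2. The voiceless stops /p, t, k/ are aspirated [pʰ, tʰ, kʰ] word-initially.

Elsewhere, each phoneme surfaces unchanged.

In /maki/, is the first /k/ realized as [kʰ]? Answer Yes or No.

No

/k/ — between /a/ and /i/; rule 2 does not apply here → [k].
The actual realization is [k], not [kʰ].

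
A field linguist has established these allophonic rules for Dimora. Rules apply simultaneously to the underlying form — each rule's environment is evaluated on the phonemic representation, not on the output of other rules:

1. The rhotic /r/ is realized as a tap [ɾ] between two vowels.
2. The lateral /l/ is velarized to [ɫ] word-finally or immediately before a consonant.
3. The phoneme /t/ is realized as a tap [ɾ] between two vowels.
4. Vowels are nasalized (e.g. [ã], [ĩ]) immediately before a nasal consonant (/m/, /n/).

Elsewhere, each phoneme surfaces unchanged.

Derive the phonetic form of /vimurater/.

/v/ (word-initial) is unaffected → [v].
/i/ — between /v/ and /m/, before a nasal consonant — surfaces as [ĩ] (rule 4).
/m/ (between /i/ and /u/) is unaffected → [m].
/u/ (between /m/ and /r/) fails the environment for rule 4, so it stays [u].
/r/ (between /u/ and /a/) occurs between two vowels → [ɾ] by rule 1.
/a/ — between /r/ and /t/; rule 4 does not apply here → [a].
/t/ meets the environment for rule 3 (between two vowels) → [ɾ].
/e/ (between /t/ and /r/): rule 4 targets it, but not before a nasal consonant → unchanged [e].
/r/ — word-final; rule 1 does not apply here → [r].

[vĩmuɾaɾer]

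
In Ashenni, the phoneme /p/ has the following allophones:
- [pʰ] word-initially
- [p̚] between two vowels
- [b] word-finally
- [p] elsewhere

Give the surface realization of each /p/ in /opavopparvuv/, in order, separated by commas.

[p̚], [p], [p]

Occurrence 1 (position 2): between two vowels → [p̚].
Occurrence 2 (position 6): no conditioning environment matches → elsewhere allophone [p].
Occurrence 3 (position 7): no conditioning environment matches → elsewhere allophone [p].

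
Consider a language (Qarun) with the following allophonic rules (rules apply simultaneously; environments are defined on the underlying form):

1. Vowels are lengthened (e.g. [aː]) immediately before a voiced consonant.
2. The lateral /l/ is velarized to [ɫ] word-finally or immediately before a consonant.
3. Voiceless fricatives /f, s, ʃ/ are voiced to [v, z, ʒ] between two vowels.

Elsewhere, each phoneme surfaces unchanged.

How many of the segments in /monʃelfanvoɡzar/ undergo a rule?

Segments that undergo a rule: /o/ → [oː] (rule 1); /e/ → [eː] (rule 1); /l/ → [ɫ] (rule 2); /a/ → [aː] (rule 1); /o/ → [oː] (rule 1); /a/ → [aː] (rule 1).
All other segments surface unchanged.

6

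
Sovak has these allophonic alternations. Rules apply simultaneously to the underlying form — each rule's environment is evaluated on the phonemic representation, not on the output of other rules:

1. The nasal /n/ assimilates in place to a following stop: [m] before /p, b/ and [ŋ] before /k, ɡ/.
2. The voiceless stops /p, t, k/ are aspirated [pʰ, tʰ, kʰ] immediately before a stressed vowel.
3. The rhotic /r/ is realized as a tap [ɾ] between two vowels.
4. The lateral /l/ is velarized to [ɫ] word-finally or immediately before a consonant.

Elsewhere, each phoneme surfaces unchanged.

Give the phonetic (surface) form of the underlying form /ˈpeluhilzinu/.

/p/ — word-initial, immediately before a stressed vowel — surfaces as [pʰ] (rule 2).
/e/ stays [e].
/l/ (between /e/ and /u/): rule 4 targets it, but not word-finally or immediately before a consonant → unchanged [l].
/u/ stays [u].
/h/ stays [h].
/i/ stays [i].
/l/ (between /i/ and /z/) occurs word-finally or immediately before a consonant → [ɫ] by rule 4.
/z/ — not in any rule's target class → [z].
/i/ (between /z/ and /n/) is unaffected → [i].
/n/ (between /i/ and /u/): rule 1 targets it, but not before a labial or velar stop → unchanged [n].
/u/ stays [u].

[ˈpʰeluhiɫzinu]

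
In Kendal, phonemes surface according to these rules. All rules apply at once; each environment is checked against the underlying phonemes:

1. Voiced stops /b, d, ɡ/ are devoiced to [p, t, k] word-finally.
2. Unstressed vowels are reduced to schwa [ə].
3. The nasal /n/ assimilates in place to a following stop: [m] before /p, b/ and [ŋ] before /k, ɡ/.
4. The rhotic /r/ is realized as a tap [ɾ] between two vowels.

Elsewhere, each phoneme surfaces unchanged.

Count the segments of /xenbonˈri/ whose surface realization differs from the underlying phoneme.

Segments that undergo a rule: /e/ → [ə] (rule 2); /n/ → [m] (rule 3); /o/ → [ə] (rule 2).
All other segments surface unchanged.

3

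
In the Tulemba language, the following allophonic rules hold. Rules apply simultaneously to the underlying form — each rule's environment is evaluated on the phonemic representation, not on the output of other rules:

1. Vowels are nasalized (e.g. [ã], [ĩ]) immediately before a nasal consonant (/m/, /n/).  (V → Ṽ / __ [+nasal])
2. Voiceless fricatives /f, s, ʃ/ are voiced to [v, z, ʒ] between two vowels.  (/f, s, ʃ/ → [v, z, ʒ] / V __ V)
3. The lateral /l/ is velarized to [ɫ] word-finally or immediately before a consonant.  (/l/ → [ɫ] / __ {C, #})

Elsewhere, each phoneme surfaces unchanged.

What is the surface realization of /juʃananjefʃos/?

/j/ (word-initial): no rule targets it → [j].
/u/ (between /j/ and /ʃ/) fails the environment for rule 1, so it stays [u].
/ʃ/ meets the environment for rule 2 (between two vowels) → [ʒ].
/a/ (between /ʃ/ and /n/): before a nasal consonant, so rule 1 applies → [ã].
/n/ (between /a/ and /a/): no rule targets it → [n].
Rule 1 applies to /a/ (between /n/ and /n/: before a nasal consonant) → [ã].
/n/ stays [n].
/j/ — not in any rule's target class → [j].
/e/ (between /j/ and /f/) is in the target of rule 1 but the environment (before a nasal consonant) is not met → [e].
/f/ (between /e/ and /ʃ/) fails the environment for rule 2, so it stays [f].
/ʃ/ (between /f/ and /o/) fails the environment for rule 2, so it stays [ʃ].
/o/ (between /ʃ/ and /s/) fails the environment for rule 1, so it stays [o].
/s/ (word-final) is in the target of rule 2 but the environment (between two vowels) is not met → [s].

[juʒãnãnjefʃos]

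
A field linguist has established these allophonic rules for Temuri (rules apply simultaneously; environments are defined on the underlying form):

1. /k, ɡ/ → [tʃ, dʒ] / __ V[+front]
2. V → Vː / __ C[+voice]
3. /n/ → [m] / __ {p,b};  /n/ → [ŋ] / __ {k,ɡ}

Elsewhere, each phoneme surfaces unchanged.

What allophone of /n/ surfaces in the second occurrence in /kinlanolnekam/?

[n]

/n/ (between /a/ and /o/) fails the environment for rule 3, so it stays [n].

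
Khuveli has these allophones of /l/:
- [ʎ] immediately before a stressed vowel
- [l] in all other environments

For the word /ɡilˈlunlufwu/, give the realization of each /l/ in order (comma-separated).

Occurrence 1 (position 3): no conditioning environment matches → elsewhere allophone [l].
Occurrence 2 (position 4): immediately before a stressed vowel → [ʎ].
Occurrence 3 (position 7): no conditioning environment matches → elsewhere allophone [l].

[l], [ʎ], [l]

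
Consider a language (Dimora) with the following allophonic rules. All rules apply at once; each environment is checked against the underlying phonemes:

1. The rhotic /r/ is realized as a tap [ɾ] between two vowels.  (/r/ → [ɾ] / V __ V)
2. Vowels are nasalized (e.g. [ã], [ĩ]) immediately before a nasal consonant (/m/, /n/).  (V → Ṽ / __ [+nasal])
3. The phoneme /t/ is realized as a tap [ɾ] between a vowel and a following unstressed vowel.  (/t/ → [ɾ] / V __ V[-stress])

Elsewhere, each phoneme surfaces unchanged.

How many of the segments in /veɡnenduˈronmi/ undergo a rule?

3

Segments that undergo a rule: /e/ → [ẽ] (rule 2); /r/ → [ɾ] (rule 1); /o/ → [õ] (rule 2).
All other segments surface unchanged.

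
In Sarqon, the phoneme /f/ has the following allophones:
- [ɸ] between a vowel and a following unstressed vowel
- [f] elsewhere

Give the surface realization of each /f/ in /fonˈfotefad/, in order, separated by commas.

[f], [f], [ɸ]

Occurrence 1 (position 1): no conditioning environment matches → elsewhere allophone [f].
Occurrence 2 (position 4): no conditioning environment matches → elsewhere allophone [f].
Occurrence 3 (position 8): between a vowel and a following unstressed vowel → [ɸ].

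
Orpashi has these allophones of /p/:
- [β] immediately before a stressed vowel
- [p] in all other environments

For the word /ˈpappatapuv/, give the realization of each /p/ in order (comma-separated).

Occurrence 1 (position 1): immediately before a stressed vowel → [β].
Occurrence 2 (position 3): no conditioning environment matches → elsewhere allophone [p].
Occurrence 3 (position 4): no conditioning environment matches → elsewhere allophone [p].
Occurrence 4 (position 8): no conditioning environment matches → elsewhere allophone [p].

[β], [p], [p], [p]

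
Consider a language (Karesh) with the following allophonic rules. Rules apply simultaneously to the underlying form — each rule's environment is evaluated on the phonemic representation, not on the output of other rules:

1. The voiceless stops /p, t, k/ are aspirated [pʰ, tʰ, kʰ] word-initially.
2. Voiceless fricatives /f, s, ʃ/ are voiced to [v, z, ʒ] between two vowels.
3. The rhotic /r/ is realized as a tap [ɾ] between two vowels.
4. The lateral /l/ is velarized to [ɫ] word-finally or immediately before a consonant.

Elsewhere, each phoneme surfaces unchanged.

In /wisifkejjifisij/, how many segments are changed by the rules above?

Segments that undergo a rule: /s/ → [z] (rule 2); /f/ → [v] (rule 2); /s/ → [z] (rule 2).
All other segments surface unchanged.

3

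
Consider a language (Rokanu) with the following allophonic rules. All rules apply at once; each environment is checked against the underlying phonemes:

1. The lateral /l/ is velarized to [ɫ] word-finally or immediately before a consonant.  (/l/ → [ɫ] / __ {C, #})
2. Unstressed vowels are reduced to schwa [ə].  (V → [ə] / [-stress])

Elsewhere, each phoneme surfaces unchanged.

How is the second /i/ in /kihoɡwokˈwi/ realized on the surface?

/i/ — word-final; rule 2 does not apply here → [i].

[i]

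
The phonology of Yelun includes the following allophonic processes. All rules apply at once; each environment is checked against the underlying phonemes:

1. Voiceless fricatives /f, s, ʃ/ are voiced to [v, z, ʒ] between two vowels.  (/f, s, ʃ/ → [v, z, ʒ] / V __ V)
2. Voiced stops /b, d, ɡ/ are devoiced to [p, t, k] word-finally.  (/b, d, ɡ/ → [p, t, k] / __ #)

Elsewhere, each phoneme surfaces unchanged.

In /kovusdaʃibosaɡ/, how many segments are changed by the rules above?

3

Segments that undergo a rule: /ʃ/ → [ʒ] (rule 1); /s/ → [z] (rule 1); /ɡ/ → [k] (rule 2).
All other segments surface unchanged.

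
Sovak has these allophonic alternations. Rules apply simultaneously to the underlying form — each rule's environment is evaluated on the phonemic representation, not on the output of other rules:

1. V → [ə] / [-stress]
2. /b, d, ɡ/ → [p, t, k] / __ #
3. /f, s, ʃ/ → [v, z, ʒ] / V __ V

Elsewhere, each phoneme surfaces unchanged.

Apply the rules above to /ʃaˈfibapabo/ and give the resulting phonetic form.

/ʃ/ — word-initial; rule 3 does not apply here → [ʃ].
/a/ (between /ʃ/ and /f/) occurs in an unstressed syllable → [ə] by rule 1.
/f/ meets the environment for rule 3 (between two vowels) → [v].
/i/ — between /f/ and /b/; rule 1 does not apply here → [i].
/b/ — between /i/ and /a/; rule 2 does not apply here → [b].
/a/ (between /b/ and /p/): in an unstressed syllable, so rule 1 applies → [ə].
/a/ (between /p/ and /b/) occurs in an unstressed syllable → [ə] by rule 1.
/b/ (between /a/ and /o/) is in the target of rule 2 but the environment (word-finally) is not met → [b].
/o/ (word-final): in an unstressed syllable, so rule 1 applies → [ə].

[ʃəˈvibəpəbə]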